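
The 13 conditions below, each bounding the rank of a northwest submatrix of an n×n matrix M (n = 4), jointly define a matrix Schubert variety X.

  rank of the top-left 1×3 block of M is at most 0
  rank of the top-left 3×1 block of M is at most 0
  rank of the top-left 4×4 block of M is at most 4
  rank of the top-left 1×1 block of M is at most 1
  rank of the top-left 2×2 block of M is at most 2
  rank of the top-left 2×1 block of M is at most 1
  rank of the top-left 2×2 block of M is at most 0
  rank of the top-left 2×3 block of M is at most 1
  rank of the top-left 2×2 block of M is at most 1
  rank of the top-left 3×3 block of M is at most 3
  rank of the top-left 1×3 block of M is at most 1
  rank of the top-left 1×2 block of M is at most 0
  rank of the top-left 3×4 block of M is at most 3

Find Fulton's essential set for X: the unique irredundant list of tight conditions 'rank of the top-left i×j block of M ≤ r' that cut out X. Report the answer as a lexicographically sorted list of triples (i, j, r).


Reconstructing r_w from the 13 given conditions:

  i=1: 0 0 0 1
  i=2: 0 0 1 2
  i=3: 0 1 2 3
  i=4: 1 2 3 4

reading off 1-entries of Δ²R: w = (4, 3, 2, 1).

3 SE-corners of the 6-cell Rothe diagram give Ess(w):

[(1, 3, 0), (2, 2, 0), (3, 1, 0)]


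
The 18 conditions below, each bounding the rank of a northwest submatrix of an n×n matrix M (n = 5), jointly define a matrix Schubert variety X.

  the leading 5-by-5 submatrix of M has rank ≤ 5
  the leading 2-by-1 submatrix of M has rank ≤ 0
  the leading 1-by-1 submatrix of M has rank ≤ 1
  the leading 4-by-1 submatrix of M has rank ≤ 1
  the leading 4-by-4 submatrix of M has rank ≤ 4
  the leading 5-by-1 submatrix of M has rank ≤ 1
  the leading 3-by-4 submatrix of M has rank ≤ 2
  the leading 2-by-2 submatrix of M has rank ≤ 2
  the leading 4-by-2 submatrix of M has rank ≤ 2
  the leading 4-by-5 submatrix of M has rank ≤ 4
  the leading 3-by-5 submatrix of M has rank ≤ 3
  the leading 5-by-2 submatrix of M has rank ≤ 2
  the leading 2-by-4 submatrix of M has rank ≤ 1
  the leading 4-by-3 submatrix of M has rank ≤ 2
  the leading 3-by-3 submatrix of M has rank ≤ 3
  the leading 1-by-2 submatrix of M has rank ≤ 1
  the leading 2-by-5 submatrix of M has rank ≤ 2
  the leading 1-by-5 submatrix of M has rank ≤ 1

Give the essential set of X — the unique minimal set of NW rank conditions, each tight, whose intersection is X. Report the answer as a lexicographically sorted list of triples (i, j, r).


Reconstructing r_w from the 18 given conditions:

  R[1]: 0, 1, 1, 1, 1
  R[2]: 0, 1, 1, 1, 2
  R[3]: 1, 2, 2, 2, 3
  R[4]: 1, 2, 2, 3, 4
  R[5]: 1, 2, 3, 4, 5

hence w(1..5) = (2, 5, 1, 4, 3).

|D(w)|=5, |Ess(w)|=3:

[(2, 1, 0), (2, 4, 1), (4, 3, 2)]


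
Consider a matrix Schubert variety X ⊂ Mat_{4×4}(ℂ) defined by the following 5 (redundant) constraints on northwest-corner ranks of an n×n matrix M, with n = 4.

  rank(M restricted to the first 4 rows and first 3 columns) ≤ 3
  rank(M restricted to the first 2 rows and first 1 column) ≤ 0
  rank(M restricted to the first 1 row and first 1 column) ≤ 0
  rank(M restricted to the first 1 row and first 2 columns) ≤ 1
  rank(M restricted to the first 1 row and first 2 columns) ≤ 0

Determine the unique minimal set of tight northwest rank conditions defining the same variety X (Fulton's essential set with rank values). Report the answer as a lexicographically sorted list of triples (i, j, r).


Computing R[i][j] = min implied NW-rank bound (n=4, 5 conditions):

  i=1: 0  0  1  1
  i=2: 0  1  2  2
  i=3: 1  2  3  3
  i=4: 1  2  3  4

giving w = (3, 2, 1, 4) via Δ²R.

Rothe diagram D(w) (3 cells), 2 SE-corners (essential conditions):

[(1, 2, 0), (2, 1, 0)]


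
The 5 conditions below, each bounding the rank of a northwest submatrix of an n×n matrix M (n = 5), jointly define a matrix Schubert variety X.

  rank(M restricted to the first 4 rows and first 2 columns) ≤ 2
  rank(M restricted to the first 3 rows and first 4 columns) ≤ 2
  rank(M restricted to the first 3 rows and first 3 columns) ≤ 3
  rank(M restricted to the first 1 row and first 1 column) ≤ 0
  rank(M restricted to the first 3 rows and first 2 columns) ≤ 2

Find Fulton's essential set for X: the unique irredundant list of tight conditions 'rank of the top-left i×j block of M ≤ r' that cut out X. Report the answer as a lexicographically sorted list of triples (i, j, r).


Computing R[i][j] = min implied NW-rank bound (n=5, 5 conditions):

  R[1]: 0 | 1 | 1 | 1 | 1
  R[2]: 1 | 2 | 2 | 2 | 2
  R[3]: 1 | 2 | 2 | 2 | 3
  R[4]: 1 | 2 | 3 | 3 | 4
  R[5]: 1 | 2 | 3 | 4 | 5

so w = (2, 1, 5, 3, 4).

ℓ(w)=3; the 2 essential cells (i,j,r):

[(1, 1, 0), (3, 4, 2)]


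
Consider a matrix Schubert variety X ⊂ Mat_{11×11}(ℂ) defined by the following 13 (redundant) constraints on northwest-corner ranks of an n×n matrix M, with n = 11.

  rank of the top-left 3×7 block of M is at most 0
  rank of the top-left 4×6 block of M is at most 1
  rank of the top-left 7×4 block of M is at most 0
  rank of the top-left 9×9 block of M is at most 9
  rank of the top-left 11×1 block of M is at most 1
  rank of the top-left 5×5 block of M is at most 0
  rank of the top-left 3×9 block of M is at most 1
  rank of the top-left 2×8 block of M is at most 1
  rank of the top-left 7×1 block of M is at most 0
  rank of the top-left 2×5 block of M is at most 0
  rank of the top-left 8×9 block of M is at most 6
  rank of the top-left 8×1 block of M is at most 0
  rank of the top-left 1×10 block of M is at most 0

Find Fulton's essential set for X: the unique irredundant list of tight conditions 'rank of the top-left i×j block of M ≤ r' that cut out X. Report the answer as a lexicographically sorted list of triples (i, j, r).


Computing R[i][j] = min implied NW-rank bound (n=11, 13 conditions):

  0 | 0 | 0 | 0 | 0 | 0 | 0 | 0 | 0 | 0 | 1
  0 | 0 | 0 | 0 | 0 | 0 | 0 | 1 | 1 | 1 | 2
  0 | 0 | 0 | 0 | 0 | 0 | 0 | 1 | 1 | 2 | 3
  0 | 0 | 0 | 0 | 0 | 1 | 1 | 2 | 2 | 3 | 4
  0 | 0 | 0 | 0 | 0 | 1 | 2 | 3 | 3 | 4 | 5
  0 | 0 | 0 | 0 | 1 | 2 | 3 | 4 | 4 | 5 | 6
  0 | 0 | 0 | 0 | 1 | 2 | 3 | 4 | 5 | 6 | 7
  0 | 1 | 1 | 1 | 2 | 3 | 4 | 5 | 6 | 7 | 8
  1 | 2 | 2 | 2 | 3 | 4 | 5 | 6 | 7 | 8 | 9
  1 | 2 | 3 | 3 | 4 | 5 | 6 | 7 | 8 | 9 | 10
  1 | 2 | 3 | 4 | 5 | 6 | 7 | 8 | 9 | 10 | 11

the unique w with this rank table is (11, 8, 10, 6, 7, 5, 9, 2, 1, 3, 4).

ℓ(w)=44; the 6 essential cells (i,j,r):

[(1, 10, 0), (3, 7, 0), (3, 9, 1), (5, 5, 0), (7, 4, 0), (8, 1, 0)]


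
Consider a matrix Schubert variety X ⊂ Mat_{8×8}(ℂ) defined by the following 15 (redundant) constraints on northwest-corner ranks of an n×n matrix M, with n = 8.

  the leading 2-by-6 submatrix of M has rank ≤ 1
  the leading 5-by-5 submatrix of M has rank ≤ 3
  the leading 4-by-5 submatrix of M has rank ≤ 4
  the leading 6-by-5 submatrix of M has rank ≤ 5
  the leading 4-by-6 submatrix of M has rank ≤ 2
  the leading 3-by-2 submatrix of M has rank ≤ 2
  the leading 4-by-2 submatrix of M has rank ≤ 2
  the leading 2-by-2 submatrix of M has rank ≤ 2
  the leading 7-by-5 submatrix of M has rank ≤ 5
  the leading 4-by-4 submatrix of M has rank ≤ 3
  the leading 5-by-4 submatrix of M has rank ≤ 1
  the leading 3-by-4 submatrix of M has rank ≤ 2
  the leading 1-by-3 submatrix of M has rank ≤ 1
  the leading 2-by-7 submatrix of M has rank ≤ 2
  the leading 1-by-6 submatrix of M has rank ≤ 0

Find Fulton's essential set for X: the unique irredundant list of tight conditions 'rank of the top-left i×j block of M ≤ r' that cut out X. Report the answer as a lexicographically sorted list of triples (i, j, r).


Computing R[i][j] = min implied NW-rank bound (n=8, 15 conditions):

  row 1: 0, 0, 0, 0, 0, 0, 1, 1
  row 2: 1, 1, 1, 1, 1, 1, 2, 2
  row 3: 1, 1, 1, 1, 2, 2, 3, 3
  row 4: 1, 1, 1, 1, 2, 2, 3, 4
  row 5: 1, 1, 1, 1, 2, 3, 4, 5
  row 6: 1, 2, 2, 2, 3, 4, 5, 6
  row 7: 1, 2, 3, 3, 4, 5, 6, 7
  row 8: 1, 2, 3, 4, 5, 6, 7, 8

the unique w with this rank table is (7, 1, 5, 8, 6, 2, 3, 4).

D(w) has 16 cells with 3 SE-corners; essential set:

[(1, 6, 0), (4, 6, 2), (5, 4, 1)]


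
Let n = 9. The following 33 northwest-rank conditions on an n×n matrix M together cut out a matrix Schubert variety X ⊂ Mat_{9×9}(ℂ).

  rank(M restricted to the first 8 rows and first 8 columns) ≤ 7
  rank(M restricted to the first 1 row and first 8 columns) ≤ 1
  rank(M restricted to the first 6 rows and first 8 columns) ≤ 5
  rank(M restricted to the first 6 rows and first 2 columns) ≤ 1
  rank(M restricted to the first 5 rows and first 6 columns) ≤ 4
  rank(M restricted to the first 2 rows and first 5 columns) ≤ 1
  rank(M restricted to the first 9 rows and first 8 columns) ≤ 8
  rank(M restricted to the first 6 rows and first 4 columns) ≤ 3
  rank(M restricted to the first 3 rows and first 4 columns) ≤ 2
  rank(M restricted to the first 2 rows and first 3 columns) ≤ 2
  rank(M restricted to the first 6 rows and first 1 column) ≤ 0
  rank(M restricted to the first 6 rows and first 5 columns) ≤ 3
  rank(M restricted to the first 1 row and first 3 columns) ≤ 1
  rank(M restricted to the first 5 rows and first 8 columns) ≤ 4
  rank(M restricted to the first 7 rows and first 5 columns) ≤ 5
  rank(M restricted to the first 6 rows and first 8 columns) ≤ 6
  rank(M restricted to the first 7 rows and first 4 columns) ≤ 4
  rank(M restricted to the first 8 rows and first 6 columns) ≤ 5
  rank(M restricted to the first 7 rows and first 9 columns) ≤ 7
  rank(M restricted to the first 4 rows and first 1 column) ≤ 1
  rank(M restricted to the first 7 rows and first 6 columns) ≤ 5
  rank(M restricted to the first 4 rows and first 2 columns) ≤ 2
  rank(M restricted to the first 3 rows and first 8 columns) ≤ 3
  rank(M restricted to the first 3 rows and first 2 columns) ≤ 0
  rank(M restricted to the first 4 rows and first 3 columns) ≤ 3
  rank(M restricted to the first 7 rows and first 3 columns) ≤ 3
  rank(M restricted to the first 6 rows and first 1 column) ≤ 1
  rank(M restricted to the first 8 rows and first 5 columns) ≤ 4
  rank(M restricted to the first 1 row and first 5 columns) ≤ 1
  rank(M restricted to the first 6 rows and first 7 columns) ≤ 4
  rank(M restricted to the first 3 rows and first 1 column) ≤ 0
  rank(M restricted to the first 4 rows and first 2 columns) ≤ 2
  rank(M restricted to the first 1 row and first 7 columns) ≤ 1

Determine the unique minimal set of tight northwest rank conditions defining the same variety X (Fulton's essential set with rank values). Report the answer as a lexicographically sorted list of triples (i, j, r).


Recovering R(i,j) via the rank-extension bound from the 33 conditions:

  R[1]: 0  0  1  1  1  1  1  1  1
  R[2]: 0  0  1  1  1  2  2  2  2
  R[3]: 0  0  1  2  2  3  3  3  3
  R[4]: 0  1  2  3  3  4  4  4  4
  R[5]: 0  1  2  3  3  4  4  4  5
  R[6]: 0  1  2  3  3  4  4  5  6
  R[7]: 1  2  3  4  4  5  5  6  7
  R[8]: 1  2  3  4  4  5  6  7  8
  R[9]: 1  2  3  4  5  6  7  8  9

hence w(1..9) = (3, 6, 4, 2, 9, 8, 1, 7, 5).

7 SE-corners of the 17-cell Rothe diagram give Ess(w):

[(2, 5, 1), (3, 2, 0), (5, 8, 4), (6, 1, 0), (6, 5, 3), (6, 7, 4), (8, 5, 4)]


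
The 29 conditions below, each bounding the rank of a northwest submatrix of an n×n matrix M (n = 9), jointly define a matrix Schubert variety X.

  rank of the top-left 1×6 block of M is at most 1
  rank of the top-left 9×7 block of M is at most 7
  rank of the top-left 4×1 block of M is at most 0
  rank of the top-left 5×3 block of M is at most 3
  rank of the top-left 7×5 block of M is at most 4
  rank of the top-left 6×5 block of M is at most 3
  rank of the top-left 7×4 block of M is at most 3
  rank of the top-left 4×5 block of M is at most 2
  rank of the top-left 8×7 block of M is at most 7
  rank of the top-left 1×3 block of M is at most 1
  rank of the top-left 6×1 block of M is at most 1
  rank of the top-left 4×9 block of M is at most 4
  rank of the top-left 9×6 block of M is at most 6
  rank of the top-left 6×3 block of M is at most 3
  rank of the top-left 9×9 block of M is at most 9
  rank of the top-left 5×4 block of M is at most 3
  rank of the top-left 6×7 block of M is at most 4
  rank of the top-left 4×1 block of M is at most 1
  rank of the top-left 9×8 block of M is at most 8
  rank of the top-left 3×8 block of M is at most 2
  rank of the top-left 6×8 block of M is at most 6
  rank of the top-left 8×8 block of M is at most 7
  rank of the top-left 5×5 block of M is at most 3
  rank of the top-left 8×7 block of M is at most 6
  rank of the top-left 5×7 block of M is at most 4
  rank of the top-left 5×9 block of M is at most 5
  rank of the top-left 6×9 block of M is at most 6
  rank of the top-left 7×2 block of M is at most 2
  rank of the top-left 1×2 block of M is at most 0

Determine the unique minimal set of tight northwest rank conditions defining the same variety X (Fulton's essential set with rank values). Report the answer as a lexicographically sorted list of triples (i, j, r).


Reconstructing r_w from the 29 given conditions:

  row 1: 0 0 1 1 1 1 1 1 1
  row 2: 0 1 2 2 2 2 2 2 2
  row 3: 0 1 2 2 2 2 2 2 3
  row 4: 0 1 2 2 2 3 3 3 4
  row 5: 1 2 3 3 3 4 4 4 5
  row 6: 1 2 3 3 3 4 4 5 6
  row 7: 1 2 3 3 4 5 5 6 7
  row 8: 1 2 3 4 5 6 6 7 8
  row 9: 1 2 3 4 5 6 7 8 9

reading off 1-entries of Δ²R: w = (3, 2, 9, 6, 1, 8, 5, 4, 7).

Fulton essential set (7 of the 16 Rothe cells):

[(1, 2, 0), (3, 8, 2), (4, 1, 0), (4, 5, 2), (6, 5, 3), (6, 7, 4), (7, 4, 3)]


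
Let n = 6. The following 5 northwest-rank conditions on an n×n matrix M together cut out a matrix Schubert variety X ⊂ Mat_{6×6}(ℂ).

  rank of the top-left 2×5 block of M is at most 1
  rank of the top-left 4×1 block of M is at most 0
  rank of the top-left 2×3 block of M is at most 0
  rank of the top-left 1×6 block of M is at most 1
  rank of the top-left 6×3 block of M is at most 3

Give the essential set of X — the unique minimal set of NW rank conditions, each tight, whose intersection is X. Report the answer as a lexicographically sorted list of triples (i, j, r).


The tightest implied rank at each (i,j), from the 5 conditions:

  R[1]: 0 | 0 | 0 | 1 | 1 | 1
  R[2]: 0 | 0 | 0 | 1 | 1 | 2
  R[3]: 0 | 1 | 1 | 2 | 2 | 3
  R[4]: 0 | 1 | 2 | 3 | 3 | 4
  R[5]: 1 | 2 | 3 | 4 | 4 | 5
  R[6]: 1 | 2 | 3 | 4 | 5 | 6

giving w = (4, 6, 2, 3, 1, 5) via Δ²R.

|D(w)|=9, |Ess(w)|=3:

[(2, 3, 0), (2, 5, 1), (4, 1, 0)]


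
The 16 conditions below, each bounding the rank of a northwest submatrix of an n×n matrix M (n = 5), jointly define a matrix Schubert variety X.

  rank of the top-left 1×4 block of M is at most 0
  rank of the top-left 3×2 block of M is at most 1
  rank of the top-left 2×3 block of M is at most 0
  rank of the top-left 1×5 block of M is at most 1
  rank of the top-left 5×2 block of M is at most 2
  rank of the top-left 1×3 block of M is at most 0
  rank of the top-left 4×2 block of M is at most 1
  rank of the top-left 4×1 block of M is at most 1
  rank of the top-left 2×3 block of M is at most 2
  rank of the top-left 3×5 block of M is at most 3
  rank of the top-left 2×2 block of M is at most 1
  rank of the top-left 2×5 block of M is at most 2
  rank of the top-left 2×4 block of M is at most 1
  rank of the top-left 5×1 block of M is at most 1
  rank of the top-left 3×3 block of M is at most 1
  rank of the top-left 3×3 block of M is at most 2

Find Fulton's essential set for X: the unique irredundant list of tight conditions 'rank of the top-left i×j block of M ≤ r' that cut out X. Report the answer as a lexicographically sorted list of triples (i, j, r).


The tightest implied rank at each (i,j), from the 16 conditions:

  R[1]: 0 | 0 | 0 | 0 | 1
  R[2]: 0 | 0 | 0 | 1 | 2
  R[3]: 1 | 1 | 1 | 2 | 3
  R[4]: 1 | 1 | 2 | 3 | 4
  R[5]: 1 | 2 | 3 | 4 | 5

the unique w with this rank table is (5, 4, 1, 3, 2).

D(w) has 8 cells with 3 SE-corners; essential set:

[(1, 4, 0), (2, 3, 0), (4, 2, 1)]


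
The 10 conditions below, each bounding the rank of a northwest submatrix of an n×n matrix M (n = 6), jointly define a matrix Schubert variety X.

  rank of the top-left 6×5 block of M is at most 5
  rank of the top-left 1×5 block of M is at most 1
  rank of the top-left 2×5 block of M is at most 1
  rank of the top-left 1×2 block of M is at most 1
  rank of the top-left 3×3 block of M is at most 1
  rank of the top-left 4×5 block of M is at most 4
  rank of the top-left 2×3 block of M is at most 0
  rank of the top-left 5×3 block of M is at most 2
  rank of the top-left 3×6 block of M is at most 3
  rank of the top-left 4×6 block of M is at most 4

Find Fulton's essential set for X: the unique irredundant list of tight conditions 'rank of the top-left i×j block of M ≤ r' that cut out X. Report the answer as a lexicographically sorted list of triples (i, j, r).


The tightest implied rank at each (i,j), from the 10 conditions:

  R[1]: 0 0 0 1 1 1
  R[2]: 0 0 0 1 1 2
  R[3]: 1 1 1 2 2 3
  R[4]: 1 2 2 3 3 4
  R[5]: 1 2 2 3 4 5
  R[6]: 1 2 3 4 5 6

so w = (4, 6, 1, 2, 5, 3).

3 SE-corners of the 8-cell Rothe diagram give Ess(w):

[(2, 3, 0), (2, 5, 1), (5, 3, 2)]


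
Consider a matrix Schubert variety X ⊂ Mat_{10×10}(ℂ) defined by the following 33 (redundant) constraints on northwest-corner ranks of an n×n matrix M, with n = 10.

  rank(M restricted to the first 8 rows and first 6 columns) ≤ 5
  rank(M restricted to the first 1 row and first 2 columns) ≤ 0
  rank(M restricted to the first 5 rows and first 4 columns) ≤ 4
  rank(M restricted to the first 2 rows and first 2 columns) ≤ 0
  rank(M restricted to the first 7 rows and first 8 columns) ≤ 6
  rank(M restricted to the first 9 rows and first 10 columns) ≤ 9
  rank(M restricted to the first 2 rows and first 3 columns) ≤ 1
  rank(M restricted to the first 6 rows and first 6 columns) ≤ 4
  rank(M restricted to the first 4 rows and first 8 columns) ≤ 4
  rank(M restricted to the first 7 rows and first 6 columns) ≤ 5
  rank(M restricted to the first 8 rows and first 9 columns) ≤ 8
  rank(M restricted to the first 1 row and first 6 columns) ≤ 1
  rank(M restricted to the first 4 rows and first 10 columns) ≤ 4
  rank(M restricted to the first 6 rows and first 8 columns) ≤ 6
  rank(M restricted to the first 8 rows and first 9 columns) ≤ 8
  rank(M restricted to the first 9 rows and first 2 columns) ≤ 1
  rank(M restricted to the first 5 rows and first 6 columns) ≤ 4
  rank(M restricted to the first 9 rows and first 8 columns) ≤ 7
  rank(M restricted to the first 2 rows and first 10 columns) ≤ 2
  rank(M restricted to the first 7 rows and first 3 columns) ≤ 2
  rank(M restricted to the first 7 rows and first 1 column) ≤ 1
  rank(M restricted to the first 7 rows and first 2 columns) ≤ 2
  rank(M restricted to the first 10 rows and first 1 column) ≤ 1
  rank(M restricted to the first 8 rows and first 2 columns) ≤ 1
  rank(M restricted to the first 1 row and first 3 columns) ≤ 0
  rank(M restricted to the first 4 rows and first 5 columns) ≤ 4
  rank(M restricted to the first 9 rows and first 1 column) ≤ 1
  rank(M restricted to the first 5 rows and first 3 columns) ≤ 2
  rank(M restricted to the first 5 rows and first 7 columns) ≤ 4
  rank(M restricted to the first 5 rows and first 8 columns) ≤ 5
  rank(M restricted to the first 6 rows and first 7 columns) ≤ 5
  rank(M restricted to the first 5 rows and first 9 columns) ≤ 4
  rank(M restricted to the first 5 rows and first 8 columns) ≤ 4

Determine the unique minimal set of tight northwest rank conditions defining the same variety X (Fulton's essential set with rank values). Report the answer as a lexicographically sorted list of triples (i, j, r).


Propagating the 33 rank bounds to every northwest block:

  row 1: 0  0  0  1  1  1  1  1  1  1
  row 2: 0  0  1  2  2  2  2  2  2  2
  row 3: 1  1  2  3  3  3  3  3  3  3
  row 4: 1  1  2  3  4  4  4  4  4  4
  row 5: 1  1  2  3  4  4  4  4  4  5
  row 6: 1  1  2  3  4  4  5  5  5  6
  row 7: 1  1  2  3  4  5  6  6  6  7
  row 8: 1  1  2  3  4  5  6  7  7  8
  row 9: 1  1  2  3  4  5  6  7  8  9
  row 10: 1  2  3  4  5  6  7  8  9  10

so w = (4, 3, 1, 5, 10, 7, 6, 8, 9, 2).

D(w) has 16 cells with 5 SE-corners; essential set:

[(1, 3, 0), (2, 2, 0), (5, 9, 4), (6, 6, 4), (9, 2, 1)]


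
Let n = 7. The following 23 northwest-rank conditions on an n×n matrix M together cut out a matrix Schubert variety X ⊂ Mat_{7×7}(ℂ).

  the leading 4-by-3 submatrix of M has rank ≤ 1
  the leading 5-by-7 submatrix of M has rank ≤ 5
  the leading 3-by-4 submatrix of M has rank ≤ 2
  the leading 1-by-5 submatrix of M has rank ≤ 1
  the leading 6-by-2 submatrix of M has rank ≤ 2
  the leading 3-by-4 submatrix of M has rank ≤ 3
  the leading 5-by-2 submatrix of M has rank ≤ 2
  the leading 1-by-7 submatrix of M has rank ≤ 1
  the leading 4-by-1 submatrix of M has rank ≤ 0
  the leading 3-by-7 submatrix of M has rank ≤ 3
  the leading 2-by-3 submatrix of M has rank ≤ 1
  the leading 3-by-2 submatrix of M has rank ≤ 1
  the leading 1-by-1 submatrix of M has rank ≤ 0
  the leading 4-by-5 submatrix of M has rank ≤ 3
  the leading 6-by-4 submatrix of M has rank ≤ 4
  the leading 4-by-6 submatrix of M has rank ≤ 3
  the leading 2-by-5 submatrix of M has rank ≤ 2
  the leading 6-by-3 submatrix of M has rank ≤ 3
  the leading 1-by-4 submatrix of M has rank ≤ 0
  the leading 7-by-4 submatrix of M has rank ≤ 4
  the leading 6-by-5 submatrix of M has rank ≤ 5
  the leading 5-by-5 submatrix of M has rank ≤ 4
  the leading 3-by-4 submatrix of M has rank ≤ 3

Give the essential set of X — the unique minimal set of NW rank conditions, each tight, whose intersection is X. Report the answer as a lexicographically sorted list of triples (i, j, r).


Computing R[i][j] = min implied NW-rank bound (n=7, 23 conditions):

  R[1]: 0  0  0  0  1  1  1
  R[2]: 0  1  1  1  2  2  2
  R[3]: 0  1  1  2  3  3  3
  R[4]: 0  1  1  2  3  3  4
  R[5]: 1  2  2  3  4  4  5
  R[6]: 1  2  3  4  5  5  6
  R[7]: 1  2  3  4  5  6  7

second differences of R give the permutation w = (5, 2, 4, 7, 1, 3, 6).

|D(w)|=10, |Ess(w)|=4:

[(1, 4, 0), (4, 1, 0), (4, 3, 1), (4, 6, 3)]


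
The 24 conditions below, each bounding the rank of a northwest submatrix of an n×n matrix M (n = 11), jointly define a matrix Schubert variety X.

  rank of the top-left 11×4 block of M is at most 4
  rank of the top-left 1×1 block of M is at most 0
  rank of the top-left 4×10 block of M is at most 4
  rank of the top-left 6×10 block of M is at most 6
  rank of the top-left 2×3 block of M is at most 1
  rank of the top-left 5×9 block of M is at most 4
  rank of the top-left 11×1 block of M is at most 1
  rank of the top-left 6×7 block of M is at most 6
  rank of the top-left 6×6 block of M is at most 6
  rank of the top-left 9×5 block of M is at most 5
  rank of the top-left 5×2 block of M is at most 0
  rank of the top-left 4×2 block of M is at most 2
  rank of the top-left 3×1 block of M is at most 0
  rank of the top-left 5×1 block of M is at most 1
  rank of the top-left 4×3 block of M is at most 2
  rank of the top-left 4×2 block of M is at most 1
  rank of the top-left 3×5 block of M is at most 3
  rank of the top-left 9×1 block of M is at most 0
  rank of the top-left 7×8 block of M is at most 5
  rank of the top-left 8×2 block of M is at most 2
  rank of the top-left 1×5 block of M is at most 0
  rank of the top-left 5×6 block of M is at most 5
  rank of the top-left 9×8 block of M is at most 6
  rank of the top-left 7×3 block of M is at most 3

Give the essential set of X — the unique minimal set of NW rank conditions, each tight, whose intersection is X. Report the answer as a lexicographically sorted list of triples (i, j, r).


Recovering R(i,j) via the rank-extension bound from the 24 conditions:

  0 | 0 | 0 | 0 | 0 | 1 | 1 | 1 | 1 | 1 | 1
  0 | 0 | 1 | 1 | 1 | 2 | 2 | 2 | 2 | 2 | 2
  0 | 0 | 1 | 2 | 2 | 3 | 3 | 3 | 3 | 3 | 3
  0 | 0 | 1 | 2 | 3 | 4 | 4 | 4 | 4 | 4 | 4
  0 | 0 | 1 | 2 | 3 | 4 | 4 | 4 | 4 | 5 | 5
  0 | 1 | 2 | 3 | 4 | 5 | 5 | 5 | 5 | 6 | 6
  0 | 1 | 2 | 3 | 4 | 5 | 5 | 5 | 6 | 7 | 7
  0 | 1 | 2 | 3 | 4 | 5 | 6 | 6 | 7 | 8 | 8
  0 | 1 | 2 | 3 | 4 | 5 | 6 | 6 | 7 | 8 | 9
  1 | 2 | 3 | 4 | 5 | 6 | 7 | 7 | 8 | 9 | 10
  1 | 2 | 3 | 4 | 5 | 6 | 7 | 8 | 9 | 10 | 11

the unique w with this rank table is (6, 3, 4, 5, 10, 2, 9, 7, 11, 1, 8).

|D(w)|=23, |Ess(w)|=6:

[(1, 5, 0), (5, 2, 0), (5, 9, 4), (7, 8, 5), (9, 1, 0), (9, 8, 6)]


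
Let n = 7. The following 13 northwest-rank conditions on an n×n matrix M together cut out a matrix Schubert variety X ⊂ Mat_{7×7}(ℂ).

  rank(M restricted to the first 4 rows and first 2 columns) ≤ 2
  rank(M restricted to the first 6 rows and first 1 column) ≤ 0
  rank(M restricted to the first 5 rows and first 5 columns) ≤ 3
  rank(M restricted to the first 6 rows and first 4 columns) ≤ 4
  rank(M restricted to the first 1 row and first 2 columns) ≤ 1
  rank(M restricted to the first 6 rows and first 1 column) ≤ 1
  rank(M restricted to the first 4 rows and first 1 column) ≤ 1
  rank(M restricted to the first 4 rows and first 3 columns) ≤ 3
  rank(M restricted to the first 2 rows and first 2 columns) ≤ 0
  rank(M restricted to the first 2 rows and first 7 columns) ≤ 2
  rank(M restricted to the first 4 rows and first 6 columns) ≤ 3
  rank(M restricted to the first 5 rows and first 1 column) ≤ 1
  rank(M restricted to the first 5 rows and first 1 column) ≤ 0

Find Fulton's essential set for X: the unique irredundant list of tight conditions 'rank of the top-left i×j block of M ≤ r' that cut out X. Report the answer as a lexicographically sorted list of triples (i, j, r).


The tightest implied rank at each (i,j), from the 13 conditions:

  row 1: 0, 0, 1, 1, 1, 1, 1
  row 2: 0, 0, 1, 2, 2, 2, 2
  row 3: 0, 1, 2, 3, 3, 3, 3
  row 4: 0, 1, 2, 3, 3, 3, 4
  row 5: 0, 1, 2, 3, 3, 4, 5
  row 6: 0, 1, 2, 3, 4, 5, 6
  row 7: 1, 2, 3, 4, 5, 6, 7

second differences of R give the permutation w = (3, 4, 2, 7, 6, 5, 1).

4 SE-corners of the 11-cell Rothe diagram give Ess(w):

[(2, 2, 0), (4, 6, 3), (5, 5, 3), (6, 1, 0)]


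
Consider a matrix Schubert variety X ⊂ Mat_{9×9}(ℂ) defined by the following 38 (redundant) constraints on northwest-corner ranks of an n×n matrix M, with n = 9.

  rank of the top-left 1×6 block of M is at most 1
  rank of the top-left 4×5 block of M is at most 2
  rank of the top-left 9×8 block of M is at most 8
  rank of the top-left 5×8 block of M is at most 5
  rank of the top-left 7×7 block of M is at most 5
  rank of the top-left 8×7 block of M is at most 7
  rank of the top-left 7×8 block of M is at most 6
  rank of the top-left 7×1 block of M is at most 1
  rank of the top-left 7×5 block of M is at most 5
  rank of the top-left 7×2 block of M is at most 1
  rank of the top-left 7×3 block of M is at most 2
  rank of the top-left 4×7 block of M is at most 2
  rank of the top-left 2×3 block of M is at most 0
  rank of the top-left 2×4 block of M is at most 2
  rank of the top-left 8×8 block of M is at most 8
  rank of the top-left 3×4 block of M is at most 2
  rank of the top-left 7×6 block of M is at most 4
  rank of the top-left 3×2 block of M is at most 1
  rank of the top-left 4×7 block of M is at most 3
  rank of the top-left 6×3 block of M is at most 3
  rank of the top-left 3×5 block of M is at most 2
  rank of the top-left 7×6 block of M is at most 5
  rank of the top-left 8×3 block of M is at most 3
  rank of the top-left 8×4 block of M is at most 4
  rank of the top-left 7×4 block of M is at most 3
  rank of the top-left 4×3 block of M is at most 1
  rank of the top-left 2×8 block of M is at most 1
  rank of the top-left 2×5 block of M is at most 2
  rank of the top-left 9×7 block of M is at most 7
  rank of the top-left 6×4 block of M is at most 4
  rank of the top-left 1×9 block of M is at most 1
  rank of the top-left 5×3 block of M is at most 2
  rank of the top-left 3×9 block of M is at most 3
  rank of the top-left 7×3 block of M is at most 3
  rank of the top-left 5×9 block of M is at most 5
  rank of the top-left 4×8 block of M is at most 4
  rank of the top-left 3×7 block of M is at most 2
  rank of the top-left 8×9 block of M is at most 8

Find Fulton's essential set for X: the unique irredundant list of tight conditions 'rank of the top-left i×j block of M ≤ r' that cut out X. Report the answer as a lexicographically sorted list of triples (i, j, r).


Rank table r_w(9×9) implied by the 38 constraints:

  i=1: 0 0 0 1 1 1 1 1 1
  i=2: 0 0 0 1 1 1 1 1 2
  i=3: 1 1 1 2 2 2 2 2 3
  i=4: 1 1 1 2 2 2 2 3 4
  i=5: 1 1 2 3 3 3 3 4 5
  i=6: 1 1 2 3 4 4 4 5 6
  i=7: 1 1 2 3 4 4 5 6 7
  i=8: 1 2 3 4 5 5 6 7 8
  i=9: 1 2 3 4 5 6 7 8 9

second differences of R give the permutation w = (4, 9, 1, 8, 3, 5, 7, 2, 6).

Fulton essential set (6 of the 19 Rothe cells):

[(2, 3, 0), (2, 8, 1), (4, 3, 1), (4, 7, 2), (7, 2, 1), (7, 6, 4)]


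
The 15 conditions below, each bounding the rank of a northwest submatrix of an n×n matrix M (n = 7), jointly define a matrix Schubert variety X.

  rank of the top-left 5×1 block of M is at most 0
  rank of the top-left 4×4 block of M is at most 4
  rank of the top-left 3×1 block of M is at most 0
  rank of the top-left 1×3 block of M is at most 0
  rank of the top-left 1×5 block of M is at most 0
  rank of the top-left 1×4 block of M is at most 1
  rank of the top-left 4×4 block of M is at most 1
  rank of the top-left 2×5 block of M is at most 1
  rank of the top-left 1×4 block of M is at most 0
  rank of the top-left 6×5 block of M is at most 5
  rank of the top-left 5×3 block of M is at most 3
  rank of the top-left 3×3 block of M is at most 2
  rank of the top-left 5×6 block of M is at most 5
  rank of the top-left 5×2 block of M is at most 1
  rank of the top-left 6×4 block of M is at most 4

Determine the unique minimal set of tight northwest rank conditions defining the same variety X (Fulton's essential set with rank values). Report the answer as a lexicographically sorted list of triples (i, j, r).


Recovering R(i,j) via the rank-extension bound from the 15 conditions:

  row 1: 0 | 0 | 0 | 0 | 0 | 1 | 1
  row 2: 0 | 1 | 1 | 1 | 1 | 2 | 2
  row 3: 0 | 1 | 1 | 1 | 2 | 3 | 3
  row 4: 0 | 1 | 1 | 1 | 2 | 3 | 4
  row 5: 0 | 1 | 2 | 2 | 3 | 4 | 5
  row 6: 1 | 2 | 3 | 3 | 4 | 5 | 6
  row 7: 1 | 2 | 3 | 4 | 5 | 6 | 7

second differences of R give the permutation w = (6, 2, 5, 7, 3, 1, 4).

Fulton essential set (3 of the 13 Rothe cells):

[(1, 5, 0), (4, 4, 1), (5, 1, 0)]


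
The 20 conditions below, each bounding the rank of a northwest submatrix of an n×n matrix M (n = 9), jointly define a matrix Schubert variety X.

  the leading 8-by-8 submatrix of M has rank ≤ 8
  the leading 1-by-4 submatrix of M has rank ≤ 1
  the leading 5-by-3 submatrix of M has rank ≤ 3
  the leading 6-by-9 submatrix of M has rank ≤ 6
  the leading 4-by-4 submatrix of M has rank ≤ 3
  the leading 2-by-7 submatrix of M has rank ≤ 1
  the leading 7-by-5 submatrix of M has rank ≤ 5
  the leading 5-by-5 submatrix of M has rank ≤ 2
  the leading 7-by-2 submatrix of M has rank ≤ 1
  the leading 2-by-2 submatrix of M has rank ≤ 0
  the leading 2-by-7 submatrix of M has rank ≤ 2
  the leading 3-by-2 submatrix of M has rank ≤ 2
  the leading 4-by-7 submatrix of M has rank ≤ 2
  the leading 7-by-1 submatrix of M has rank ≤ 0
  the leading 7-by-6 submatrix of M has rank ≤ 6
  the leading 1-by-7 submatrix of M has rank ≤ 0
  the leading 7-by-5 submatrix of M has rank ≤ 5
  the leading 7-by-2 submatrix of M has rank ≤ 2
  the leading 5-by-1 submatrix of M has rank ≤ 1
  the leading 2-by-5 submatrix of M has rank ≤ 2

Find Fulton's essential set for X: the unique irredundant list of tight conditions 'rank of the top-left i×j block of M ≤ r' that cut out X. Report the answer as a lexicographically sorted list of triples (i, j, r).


Reconstructing r_w from the 20 given conditions:

  0 | 0 | 0 | 0 | 0 | 0 | 0 | 1 | 1
  0 | 0 | 1 | 1 | 1 | 1 | 1 | 2 | 2
  0 | 1 | 2 | 2 | 2 | 2 | 2 | 3 | 3
  0 | 1 | 2 | 2 | 2 | 2 | 2 | 3 | 4
  0 | 1 | 2 | 2 | 2 | 3 | 3 | 4 | 5
  0 | 1 | 2 | 3 | 3 | 4 | 4 | 5 | 6
  0 | 1 | 2 | 3 | 4 | 5 | 5 | 6 | 7
  1 | 2 | 3 | 4 | 5 | 6 | 6 | 7 | 8
  1 | 2 | 3 | 4 | 5 | 6 | 7 | 8 | 9

reading off 1-entries of Δ²R: w = (8, 3, 2, 9, 6, 4, 5, 1, 7).

ℓ(w)=20; the 5 essential cells (i,j,r):

[(1, 7, 0), (2, 2, 0), (4, 7, 2), (5, 5, 2), (7, 1, 0)]


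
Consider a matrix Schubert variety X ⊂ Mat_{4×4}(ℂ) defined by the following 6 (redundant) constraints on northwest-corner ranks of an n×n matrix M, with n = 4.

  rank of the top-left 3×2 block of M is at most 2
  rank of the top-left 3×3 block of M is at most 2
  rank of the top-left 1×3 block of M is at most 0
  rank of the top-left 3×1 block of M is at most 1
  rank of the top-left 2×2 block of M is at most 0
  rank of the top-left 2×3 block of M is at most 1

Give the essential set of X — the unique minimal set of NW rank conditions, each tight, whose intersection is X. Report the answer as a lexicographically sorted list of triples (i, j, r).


Recovering R(i,j) via the rank-extension bound from the 6 conditions:

  row 1: 0 0 0 1
  row 2: 0 0 1 2
  row 3: 1 1 2 3
  row 4: 1 2 3 4

the unique w with this rank table is (4, 3, 1, 2).

|D(w)|=5, |Ess(w)|=2:

[(1, 3, 0), (2, 2, 0)]


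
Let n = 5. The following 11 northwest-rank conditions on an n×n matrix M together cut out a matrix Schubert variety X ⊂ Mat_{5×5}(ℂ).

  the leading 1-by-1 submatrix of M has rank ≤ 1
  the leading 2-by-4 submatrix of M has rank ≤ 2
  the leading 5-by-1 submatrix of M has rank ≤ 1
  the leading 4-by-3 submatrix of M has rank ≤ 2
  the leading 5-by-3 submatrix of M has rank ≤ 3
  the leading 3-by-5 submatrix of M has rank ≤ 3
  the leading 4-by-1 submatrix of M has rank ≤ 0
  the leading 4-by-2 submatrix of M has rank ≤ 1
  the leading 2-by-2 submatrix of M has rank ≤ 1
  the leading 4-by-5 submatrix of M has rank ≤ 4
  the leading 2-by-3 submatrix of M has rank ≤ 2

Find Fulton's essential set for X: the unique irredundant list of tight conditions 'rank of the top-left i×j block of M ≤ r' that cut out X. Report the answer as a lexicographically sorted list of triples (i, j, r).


Computing R[i][j] = min implied NW-rank bound (n=5, 11 conditions):

  0  1  1  1  1
  0  1  2  2  2
  0  1  2  3  3
  0  1  2  3  4
  1  2  3  4  5

so w = (2, 3, 4, 5, 1).

Fulton essential set (1 of the 4 Rothe cells):

[(4, 1, 0)]


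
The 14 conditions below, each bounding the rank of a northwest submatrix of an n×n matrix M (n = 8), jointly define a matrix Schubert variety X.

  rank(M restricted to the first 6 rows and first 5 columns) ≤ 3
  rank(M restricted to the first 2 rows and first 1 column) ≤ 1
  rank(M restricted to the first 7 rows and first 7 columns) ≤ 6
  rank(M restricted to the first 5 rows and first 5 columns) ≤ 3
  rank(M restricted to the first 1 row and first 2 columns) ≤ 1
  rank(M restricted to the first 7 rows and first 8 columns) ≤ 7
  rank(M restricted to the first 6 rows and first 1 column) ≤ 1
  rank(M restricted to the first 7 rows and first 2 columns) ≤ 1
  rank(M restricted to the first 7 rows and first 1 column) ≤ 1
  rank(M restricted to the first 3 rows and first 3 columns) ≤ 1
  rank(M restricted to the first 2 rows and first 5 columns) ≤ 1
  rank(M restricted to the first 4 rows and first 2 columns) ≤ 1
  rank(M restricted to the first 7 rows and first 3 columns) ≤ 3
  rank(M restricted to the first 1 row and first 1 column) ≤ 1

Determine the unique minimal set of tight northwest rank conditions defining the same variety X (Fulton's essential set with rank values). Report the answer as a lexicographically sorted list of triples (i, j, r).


Computing R[i][j] = min implied NW-rank bound (n=8, 14 conditions):

  1  1  1  1  1  1  1  1
  1  1  1  1  1  2  2  2
  1  1  1  2  2  3  3  3
  1  1  2  3  3  4  4  4
  1  1  2  3  3  4  5  5
  1  1  2  3  3  4  5  6
  1  1  2  3  4  5  6  7
  1  2  3  4  5  6  7  8

reading off 1-entries of Δ²R: w = (1, 6, 4, 3, 7, 8, 5, 2).

ℓ(w)=12; the 4 essential cells (i,j,r):

[(2, 5, 1), (3, 3, 1), (6, 5, 3), (7, 2, 1)]


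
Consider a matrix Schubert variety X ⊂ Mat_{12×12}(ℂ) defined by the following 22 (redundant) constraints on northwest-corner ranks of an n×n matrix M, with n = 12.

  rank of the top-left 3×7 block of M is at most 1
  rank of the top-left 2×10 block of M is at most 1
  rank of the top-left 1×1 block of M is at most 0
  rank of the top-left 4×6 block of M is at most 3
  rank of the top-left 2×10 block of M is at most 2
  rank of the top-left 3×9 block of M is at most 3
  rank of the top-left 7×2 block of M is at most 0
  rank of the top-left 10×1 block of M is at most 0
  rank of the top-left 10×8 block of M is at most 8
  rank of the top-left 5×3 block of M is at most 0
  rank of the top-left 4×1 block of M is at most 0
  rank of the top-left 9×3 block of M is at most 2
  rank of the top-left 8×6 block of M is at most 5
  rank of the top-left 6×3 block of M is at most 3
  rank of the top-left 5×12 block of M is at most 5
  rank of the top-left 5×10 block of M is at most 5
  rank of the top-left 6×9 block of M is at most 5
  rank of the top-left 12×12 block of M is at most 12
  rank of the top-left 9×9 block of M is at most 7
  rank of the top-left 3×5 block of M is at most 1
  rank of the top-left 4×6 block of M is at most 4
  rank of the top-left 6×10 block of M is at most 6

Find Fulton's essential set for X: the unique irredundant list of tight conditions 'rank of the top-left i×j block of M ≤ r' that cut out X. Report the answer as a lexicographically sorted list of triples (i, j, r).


Reconstructing r_w from the 22 given conditions:

  R[1]: 0, 0, 0, 1, 1, 1, 1, 1, 1, 1, 1, 1
  R[2]: 0, 0, 0, 1, 1, 1, 1, 1, 1, 1, 2, 2
  R[3]: 0, 0, 0, 1, 1, 1, 1, 2, 2, 2, 3, 3
  R[4]: 0, 0, 0, 1, 2, 2, 2, 3, 3, 3, 4, 4
  R[5]: 0, 0, 0, 1, 2, 3, 3, 4, 4, 4, 5, 5
  R[6]: 0, 0, 1, 2, 3, 4, 4, 5, 5, 5, 6, 6
  R[7]: 0, 0, 1, 2, 3, 4, 5, 6, 6, 6, 7, 7
  R[8]: 0, 1, 2, 3, 4, 5, 6, 7, 7, 7, 8, 8
  R[9]: 0, 1, 2, 3, 4, 5, 6, 7, 7, 8, 9, 9
  R[10]: 0, 1, 2, 3, 4, 5, 6, 7, 8, 9, 10, 10
  R[11]: 1, 2, 3, 4, 5, 6, 7, 8, 9, 10, 11, 11
  R[12]: 1, 2, 3, 4, 5, 6, 7, 8, 9, 10, 11, 12

hence w(1..12) = (4, 11, 8, 5, 6, 3, 7, 2, 10, 9, 1, 12).

D(w) has 32 cells with 6 SE-corners; essential set:

[(2, 10, 1), (3, 7, 1), (5, 3, 0), (7, 2, 0), (9, 9, 7), (10, 1, 0)]


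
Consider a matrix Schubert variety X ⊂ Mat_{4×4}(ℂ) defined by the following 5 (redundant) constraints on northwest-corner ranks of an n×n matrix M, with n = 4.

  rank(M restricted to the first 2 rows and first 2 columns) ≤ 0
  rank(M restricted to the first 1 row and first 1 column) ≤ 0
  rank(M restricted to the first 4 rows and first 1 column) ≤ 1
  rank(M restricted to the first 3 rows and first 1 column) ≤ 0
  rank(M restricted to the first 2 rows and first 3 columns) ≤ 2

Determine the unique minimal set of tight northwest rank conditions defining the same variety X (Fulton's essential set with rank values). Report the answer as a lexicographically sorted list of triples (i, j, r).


Reconstructing r_w from the 5 given conditions:

  row 1: 0  0  1  1
  row 2: 0  0  1  2
  row 3: 0  1  2  3
  row 4: 1  2  3  4

giving w = (3, 4, 2, 1) via Δ²R.

ℓ(w)=5; the 2 essential cells (i,j,r):

[(2, 2, 0), (3, 1, 0)]


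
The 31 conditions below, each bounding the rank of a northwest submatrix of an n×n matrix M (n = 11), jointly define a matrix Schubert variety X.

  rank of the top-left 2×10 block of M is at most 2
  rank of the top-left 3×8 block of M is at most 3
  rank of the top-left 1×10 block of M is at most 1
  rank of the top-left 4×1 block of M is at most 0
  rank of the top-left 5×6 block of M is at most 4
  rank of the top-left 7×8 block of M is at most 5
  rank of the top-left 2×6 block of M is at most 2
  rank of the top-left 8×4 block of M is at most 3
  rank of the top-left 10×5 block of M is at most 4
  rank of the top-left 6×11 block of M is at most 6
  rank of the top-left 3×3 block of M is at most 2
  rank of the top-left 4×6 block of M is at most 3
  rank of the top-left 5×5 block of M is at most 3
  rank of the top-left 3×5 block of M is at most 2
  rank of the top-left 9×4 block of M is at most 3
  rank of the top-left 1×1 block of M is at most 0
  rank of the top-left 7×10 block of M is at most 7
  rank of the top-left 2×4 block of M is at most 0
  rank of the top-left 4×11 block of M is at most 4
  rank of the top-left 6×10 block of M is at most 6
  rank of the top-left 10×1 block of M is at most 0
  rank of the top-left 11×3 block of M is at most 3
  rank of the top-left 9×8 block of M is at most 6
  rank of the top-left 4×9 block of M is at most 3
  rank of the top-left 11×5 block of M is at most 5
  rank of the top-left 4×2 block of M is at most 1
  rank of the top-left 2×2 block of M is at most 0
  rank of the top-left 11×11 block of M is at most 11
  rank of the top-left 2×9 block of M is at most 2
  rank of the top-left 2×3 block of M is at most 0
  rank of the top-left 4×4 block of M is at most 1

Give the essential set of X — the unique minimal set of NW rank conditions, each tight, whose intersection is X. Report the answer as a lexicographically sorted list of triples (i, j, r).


Propagating the 31 rank bounds to every northwest block:

  0, 0, 0, 0, 1, 1, 1, 1, 1, 1, 1
  0, 0, 0, 0, 1, 2, 2, 2, 2, 2, 2
  0, 1, 1, 1, 2, 3, 3, 3, 3, 3, 3
  0, 1, 1, 1, 2, 3, 3, 3, 3, 4, 4
  0, 1, 2, 2, 3, 4, 4, 4, 4, 5, 5
  0, 1, 2, 3, 4, 5, 5, 5, 5, 6, 6
  0, 1, 2, 3, 4, 5, 5, 5, 6, 7, 7
  0, 1, 2, 3, 4, 5, 6, 6, 7, 8, 8
  0, 1, 2, 3, 4, 5, 6, 6, 7, 8, 9
  0, 1, 2, 3, 4, 5, 6, 7, 8, 9, 10
  1, 2, 3, 4, 5, 6, 7, 8, 9, 10, 11

the unique w with this rank table is (5, 6, 2, 10, 3, 4, 9, 7, 11, 8, 1).

Fulton essential set (6 of the 24 Rothe cells):

[(2, 4, 0), (4, 4, 1), (4, 9, 3), (7, 8, 5), (9, 8, 6), (10, 1, 0)]
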